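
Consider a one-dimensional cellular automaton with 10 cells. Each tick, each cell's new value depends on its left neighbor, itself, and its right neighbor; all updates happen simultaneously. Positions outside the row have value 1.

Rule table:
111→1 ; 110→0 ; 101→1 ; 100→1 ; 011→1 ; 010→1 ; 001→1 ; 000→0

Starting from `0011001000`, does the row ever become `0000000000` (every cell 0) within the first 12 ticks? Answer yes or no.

tick 1: 1110111101
tick 2: 1101111011
tick 3: 1011110111
tick 4: 0111101111
tick 5: 1111011111
tick 6: 1110111111
tick 7: 1101111111
tick 8: 1011111111
tick 9: 0111111111
tick 10: 1111111111
tick 11: 1111111111  (fixed point — unchanged through tick 12)
tick 12 is 1111111111, still not uniform 0

no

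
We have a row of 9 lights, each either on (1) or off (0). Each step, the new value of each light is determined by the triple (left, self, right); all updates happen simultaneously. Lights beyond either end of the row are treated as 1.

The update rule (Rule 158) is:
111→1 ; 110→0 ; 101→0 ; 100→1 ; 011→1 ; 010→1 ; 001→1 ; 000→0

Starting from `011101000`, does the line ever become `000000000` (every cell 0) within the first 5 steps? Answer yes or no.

no

step 1: 011001101
step 2: 010111001
step 3: 010110111
step 4: 010100111
step 5: 010111111
step 5 is 010111111, still not uniform 0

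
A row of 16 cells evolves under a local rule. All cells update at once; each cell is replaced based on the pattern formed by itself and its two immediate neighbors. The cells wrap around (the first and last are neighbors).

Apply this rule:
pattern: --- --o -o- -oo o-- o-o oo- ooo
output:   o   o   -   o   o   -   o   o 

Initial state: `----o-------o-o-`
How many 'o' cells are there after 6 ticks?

15

oooo-ooooooo---o
oooo-ooooooooooo
oooo-ooooooooooo  (fixed point — unchanged through tick 6)
count of o: 15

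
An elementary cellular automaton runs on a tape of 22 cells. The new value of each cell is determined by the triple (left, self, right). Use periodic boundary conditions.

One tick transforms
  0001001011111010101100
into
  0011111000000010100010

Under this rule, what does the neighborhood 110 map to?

0

At position 12 the neighborhood is 110; the next row has 0 there.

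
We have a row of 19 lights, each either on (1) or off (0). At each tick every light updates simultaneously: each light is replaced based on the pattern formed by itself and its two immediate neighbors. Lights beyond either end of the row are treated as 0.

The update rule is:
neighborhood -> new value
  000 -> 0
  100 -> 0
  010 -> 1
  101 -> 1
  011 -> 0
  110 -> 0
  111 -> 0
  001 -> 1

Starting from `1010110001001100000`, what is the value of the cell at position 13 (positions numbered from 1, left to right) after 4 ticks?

0

tick 1: 1111000011010000000
tick 2: 0000000100110000000
tick 3: 0000001101000000000
tick 4: 0000010011000000000
position 13 holds 0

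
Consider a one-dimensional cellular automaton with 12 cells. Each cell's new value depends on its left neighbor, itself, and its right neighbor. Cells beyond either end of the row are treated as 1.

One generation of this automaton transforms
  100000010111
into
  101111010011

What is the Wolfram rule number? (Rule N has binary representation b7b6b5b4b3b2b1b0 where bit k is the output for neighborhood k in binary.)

position 10: 111 → 1  (bit 7 = 1)
position 0: 110 → 1  (bit 6 = 1)
position 8: 101 → 0  (bit 5 = 0)
position 1: 100 → 0  (bit 4 = 0)
position 9: 011 → 0  (bit 3 = 0)
position 7: 010 → 1  (bit 2 = 1)
position 6: 001 → 0  (bit 1 = 0)
position 2: 000 → 1  (bit 0 = 1)
bits b7..b0 = 11000101 = 197

197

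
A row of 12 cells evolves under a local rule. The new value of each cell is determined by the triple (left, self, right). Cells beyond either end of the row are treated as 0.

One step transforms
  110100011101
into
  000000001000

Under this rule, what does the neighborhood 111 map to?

At position 8 the neighborhood is 111; the next row has 1 there.

1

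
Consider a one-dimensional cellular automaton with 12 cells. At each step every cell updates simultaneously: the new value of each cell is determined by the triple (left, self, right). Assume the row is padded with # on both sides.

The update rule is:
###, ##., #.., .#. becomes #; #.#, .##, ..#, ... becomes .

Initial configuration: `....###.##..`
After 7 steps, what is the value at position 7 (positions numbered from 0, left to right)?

.

step 1: #....##..##.
step 2: ##....##..#.
step 3: ###....##.#.
step 4: ####....#.#.
step 5: #####...#.#.
step 6: ######..#.#.
step 7: #######.#.#.
position 7 holds .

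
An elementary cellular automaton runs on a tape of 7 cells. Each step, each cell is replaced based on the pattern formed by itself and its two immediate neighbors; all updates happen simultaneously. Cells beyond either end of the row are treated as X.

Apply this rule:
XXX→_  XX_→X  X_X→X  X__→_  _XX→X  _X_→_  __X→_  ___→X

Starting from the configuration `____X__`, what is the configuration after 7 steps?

XXXXX__

step 1: _XX____
step 2: XXX_XX_
step 3: __XXXXX
step 4: __X____
step 5: ____XX_
step 6: _XX_XXX
step 7: XXXXX__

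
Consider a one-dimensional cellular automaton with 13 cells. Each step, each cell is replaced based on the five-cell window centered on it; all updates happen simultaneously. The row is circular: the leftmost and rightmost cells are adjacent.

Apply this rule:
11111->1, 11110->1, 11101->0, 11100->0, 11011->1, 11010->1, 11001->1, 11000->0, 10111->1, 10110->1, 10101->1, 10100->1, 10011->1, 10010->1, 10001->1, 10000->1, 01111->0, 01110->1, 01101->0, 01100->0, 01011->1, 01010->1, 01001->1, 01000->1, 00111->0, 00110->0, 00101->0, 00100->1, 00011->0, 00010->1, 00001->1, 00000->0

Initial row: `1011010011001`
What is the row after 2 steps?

1001101011001

0110111100110
1001101011001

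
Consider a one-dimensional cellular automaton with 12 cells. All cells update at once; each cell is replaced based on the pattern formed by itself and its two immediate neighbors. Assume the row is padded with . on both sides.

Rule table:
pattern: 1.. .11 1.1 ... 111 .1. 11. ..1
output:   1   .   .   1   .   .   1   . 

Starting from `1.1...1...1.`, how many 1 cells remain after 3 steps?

...11..11..1
11..11..11..
.11..11..111
count of 1: 7

7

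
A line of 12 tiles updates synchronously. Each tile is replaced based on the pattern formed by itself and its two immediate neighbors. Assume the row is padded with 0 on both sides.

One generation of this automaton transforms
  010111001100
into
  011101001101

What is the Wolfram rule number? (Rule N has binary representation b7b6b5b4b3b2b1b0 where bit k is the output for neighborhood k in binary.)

position 4: 111 → 0  (bit 7 = 0)
position 5: 110 → 1  (bit 6 = 1)
position 2: 101 → 1  (bit 5 = 1)
position 6: 100 → 0  (bit 4 = 0)
position 3: 011 → 1  (bit 3 = 1)
position 1: 010 → 1  (bit 2 = 1)
position 0: 001 → 0  (bit 1 = 0)
position 11: 000 → 1  (bit 0 = 1)
bits b7..b0 = 01101101 = 109

109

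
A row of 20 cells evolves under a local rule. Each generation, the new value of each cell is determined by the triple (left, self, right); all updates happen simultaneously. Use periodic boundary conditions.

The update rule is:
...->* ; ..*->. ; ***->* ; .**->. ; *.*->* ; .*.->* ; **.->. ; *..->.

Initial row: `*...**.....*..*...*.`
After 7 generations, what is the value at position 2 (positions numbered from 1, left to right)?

*

generation 1: *.*....***.*..*.*.**
generation 2: .**.**..*.**..****.*
generation 3: *..*....**.....**.**
generation 4: ...*.**....***...*.*
generation 5: .*.**...**..*..*.***
generation 6: ***...*.....*..**.*.
generation 7: .*..*.*.***.*....***
position 2 holds *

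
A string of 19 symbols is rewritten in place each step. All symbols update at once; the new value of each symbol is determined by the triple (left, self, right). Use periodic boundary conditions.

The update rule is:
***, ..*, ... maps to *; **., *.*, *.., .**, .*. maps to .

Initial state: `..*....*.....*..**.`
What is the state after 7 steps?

step 1: **..***..****..*...
step 2: ...*.*..*.**..*..**
step 3: .**....*.....*..*..
step 4: *...***..****..*..*
step 5: ..**.*..*.**..*..*.
step 6: **.....*.....*..*..
step 7: ...****..****..*..*

...****..****..*..*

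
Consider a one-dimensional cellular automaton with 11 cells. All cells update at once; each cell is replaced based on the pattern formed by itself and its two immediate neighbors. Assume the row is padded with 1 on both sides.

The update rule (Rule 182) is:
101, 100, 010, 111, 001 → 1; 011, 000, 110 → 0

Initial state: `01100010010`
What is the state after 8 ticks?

10010111111
01111011111
10110101111
01001110111
11110101011
11101111101
11010111010
10111010111

10111010111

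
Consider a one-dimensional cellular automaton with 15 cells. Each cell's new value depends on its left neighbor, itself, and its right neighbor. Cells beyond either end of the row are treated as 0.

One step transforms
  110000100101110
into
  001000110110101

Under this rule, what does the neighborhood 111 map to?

At position 12 the neighborhood is 111; the next row has 1 there.

1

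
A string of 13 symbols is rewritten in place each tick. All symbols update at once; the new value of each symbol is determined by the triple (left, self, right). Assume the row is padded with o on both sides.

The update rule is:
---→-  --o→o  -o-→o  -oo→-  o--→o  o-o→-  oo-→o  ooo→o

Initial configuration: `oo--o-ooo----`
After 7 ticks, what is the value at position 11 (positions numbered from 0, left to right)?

ooooo--ooo--o
ooooooo-oooo-
ooooooo--ooo-
ooooooooo-oo-
ooooooooo--o-
oooooooooooo-
oooooooooooo-
position 11 holds o

o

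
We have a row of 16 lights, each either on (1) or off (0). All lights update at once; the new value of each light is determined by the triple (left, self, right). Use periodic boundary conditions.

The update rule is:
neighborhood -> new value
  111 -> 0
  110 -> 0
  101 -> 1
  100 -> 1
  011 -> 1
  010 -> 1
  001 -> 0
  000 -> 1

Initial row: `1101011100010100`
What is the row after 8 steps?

step 1: 1011110011011110
step 2: 1110001010110001
step 3: 0001101111101101
step 4: 1101011000011011
step 5: 0011110111010110
step 6: 1010001100111101
step 7: 0111101010100011
step 8: 1100011111111010

1100011111111010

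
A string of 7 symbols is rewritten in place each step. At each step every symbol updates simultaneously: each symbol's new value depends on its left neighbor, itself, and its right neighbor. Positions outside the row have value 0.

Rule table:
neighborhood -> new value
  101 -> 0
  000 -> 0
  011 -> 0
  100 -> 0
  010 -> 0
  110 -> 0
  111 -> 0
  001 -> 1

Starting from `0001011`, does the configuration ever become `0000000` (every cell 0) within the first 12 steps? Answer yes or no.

step 1: 0010000
step 2: 0100000
step 3: 1000000
step 4: 0000000
all cells are 0 at step 4

yes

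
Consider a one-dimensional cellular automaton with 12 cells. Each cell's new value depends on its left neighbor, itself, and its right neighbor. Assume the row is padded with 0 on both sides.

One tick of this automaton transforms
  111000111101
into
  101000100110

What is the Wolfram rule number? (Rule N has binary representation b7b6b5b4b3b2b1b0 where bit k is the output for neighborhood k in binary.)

position 1: 111 → 0  (bit 7 = 0)
position 2: 110 → 1  (bit 6 = 1)
position 10: 101 → 1  (bit 5 = 1)
position 3: 100 → 0  (bit 4 = 0)
position 0: 011 → 1  (bit 3 = 1)
position 11: 010 → 0  (bit 2 = 0)
position 5: 001 → 0  (bit 1 = 0)
position 4: 000 → 0  (bit 0 = 0)
bits b7..b0 = 01101000 = 104

104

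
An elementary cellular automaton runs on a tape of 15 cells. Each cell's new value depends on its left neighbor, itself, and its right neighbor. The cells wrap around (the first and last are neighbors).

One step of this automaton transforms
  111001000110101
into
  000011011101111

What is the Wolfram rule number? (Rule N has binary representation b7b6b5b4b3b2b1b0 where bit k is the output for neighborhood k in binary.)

position 0: 111 → 0  (bit 7 = 0)
position 2: 110 → 0  (bit 6 = 0)
position 11: 101 → 1  (bit 5 = 1)
position 3: 100 → 0  (bit 4 = 0)
position 9: 011 → 1  (bit 3 = 1)
position 5: 010 → 1  (bit 2 = 1)
position 4: 001 → 1  (bit 1 = 1)
position 7: 000 → 1  (bit 0 = 1)
bits b7..b0 = 00101111 = 47

47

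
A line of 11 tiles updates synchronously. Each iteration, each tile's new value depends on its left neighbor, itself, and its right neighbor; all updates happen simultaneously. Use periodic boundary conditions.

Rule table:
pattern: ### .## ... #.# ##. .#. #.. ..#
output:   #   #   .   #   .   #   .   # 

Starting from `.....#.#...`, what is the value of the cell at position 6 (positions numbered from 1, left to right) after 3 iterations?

iteration 1: ....####...
iteration 2: ...####....
iteration 3: ..####.....
position 6 holds #

#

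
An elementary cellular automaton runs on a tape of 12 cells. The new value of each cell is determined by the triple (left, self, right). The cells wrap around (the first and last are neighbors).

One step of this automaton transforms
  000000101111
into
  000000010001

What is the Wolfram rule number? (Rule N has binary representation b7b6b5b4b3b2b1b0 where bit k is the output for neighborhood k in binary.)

96

position 9: 111 → 0  (bit 7 = 0)
position 11: 110 → 1  (bit 6 = 1)
position 7: 101 → 1  (bit 5 = 1)
position 0: 100 → 0  (bit 4 = 0)
position 8: 011 → 0  (bit 3 = 0)
position 6: 010 → 0  (bit 2 = 0)
position 5: 001 → 0  (bit 1 = 0)
position 1: 000 → 0  (bit 0 = 0)
bits b7..b0 = 01100000 = 96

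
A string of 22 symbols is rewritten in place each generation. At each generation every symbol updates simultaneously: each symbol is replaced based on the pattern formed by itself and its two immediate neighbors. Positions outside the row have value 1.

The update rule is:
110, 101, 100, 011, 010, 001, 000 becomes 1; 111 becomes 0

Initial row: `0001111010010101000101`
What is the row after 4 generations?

1111001111111111111111
0001111000000000000000
1111001111111111111111  (repeats generation 1; period 2)
generation 4: 0001111000000000000000

0001111000000000000000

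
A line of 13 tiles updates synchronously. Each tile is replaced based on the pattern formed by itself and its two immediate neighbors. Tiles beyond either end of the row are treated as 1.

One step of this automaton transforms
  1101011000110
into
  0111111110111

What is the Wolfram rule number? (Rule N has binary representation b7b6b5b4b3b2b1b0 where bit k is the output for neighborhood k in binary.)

position 0: 111 → 0  (bit 7 = 0)
position 1: 110 → 1  (bit 6 = 1)
position 2: 101 → 1  (bit 5 = 1)
position 7: 100 → 1  (bit 4 = 1)
position 5: 011 → 1  (bit 3 = 1)
position 3: 010 → 1  (bit 2 = 1)
position 9: 001 → 0  (bit 1 = 0)
position 8: 000 → 1  (bit 0 = 1)
bits b7..b0 = 01111101 = 125

125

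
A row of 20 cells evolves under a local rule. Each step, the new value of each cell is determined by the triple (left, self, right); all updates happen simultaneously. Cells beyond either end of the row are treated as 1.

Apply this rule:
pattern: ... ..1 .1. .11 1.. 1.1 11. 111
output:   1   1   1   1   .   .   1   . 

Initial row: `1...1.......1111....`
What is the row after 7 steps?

1.1.1.1.1.1.1.11.1.1

1.111.1111111..1.111
1.1.1.1.....1.11.1..
1.1.1.1.11111.11.1.1
1.1.1.1.1...1.11.1.1
1.1.1.1.1.111.11.1.1
1.1.1.1.1.1.1.11.1.1
1.1.1.1.1.1.1.11.1.1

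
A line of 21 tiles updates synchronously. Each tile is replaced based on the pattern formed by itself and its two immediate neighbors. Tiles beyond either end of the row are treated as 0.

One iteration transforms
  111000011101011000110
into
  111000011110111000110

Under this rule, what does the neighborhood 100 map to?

At position 3 the neighborhood is 100; the next row has 0 there.

0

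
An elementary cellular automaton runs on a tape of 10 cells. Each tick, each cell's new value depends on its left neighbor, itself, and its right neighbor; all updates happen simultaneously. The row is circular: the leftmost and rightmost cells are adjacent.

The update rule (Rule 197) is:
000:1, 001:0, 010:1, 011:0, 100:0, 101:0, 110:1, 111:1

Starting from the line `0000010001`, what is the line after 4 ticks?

0101010101

0111010101
0011010101
0001010101
0101010101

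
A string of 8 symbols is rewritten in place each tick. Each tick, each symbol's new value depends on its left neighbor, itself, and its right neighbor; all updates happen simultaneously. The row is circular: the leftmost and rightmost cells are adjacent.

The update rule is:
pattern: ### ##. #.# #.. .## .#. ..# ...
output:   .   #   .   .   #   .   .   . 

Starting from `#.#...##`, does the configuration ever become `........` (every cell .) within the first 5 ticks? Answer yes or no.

yes

#.....#.
........
all cells are . at tick 2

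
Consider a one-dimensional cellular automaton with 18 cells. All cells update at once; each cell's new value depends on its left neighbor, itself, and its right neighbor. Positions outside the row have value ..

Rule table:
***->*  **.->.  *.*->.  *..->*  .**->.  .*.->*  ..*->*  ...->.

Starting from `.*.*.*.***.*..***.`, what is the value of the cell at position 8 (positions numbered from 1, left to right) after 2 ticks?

**.*.*..*..***.*.*
...*.******.*..*.*
position 8 holds *

*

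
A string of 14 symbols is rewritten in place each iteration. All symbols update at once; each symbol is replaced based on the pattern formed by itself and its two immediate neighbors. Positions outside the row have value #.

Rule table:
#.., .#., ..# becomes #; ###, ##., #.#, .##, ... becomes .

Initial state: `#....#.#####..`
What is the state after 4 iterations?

iteration 1: .#..##......##
iteration 2: .###..#....#..
iteration 3: ....####..####
iteration 4: #..#....##....

#..#....##....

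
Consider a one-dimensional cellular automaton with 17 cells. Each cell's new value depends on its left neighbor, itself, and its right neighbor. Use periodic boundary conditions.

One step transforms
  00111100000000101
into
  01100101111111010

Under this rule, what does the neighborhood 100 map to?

0

At position 0 the neighborhood is 100; the next row has 0 there.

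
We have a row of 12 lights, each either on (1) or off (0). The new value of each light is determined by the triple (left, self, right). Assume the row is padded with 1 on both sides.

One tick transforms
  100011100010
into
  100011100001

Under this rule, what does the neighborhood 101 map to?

At position 11 the neighborhood is 101; the next row has 1 there.

1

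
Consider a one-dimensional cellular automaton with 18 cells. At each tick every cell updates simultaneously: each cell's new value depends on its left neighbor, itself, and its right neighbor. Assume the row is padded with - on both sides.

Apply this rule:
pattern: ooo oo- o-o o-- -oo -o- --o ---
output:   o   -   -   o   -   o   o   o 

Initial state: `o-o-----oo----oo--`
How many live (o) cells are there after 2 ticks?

o-oooooo--oooo--oo
o--oooo-oo-oo-oo--
count of o: 11

11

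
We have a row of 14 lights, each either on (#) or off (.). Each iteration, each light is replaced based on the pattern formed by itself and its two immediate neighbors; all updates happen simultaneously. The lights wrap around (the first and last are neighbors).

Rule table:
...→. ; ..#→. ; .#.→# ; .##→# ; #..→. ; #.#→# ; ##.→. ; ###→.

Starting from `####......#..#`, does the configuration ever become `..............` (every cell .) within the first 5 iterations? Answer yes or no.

iteration 1: ..........#..#
iteration 2: ..........#..#  (fixed point — unchanged through iteration 5)
iteration 5 is ..........#..#, still not uniform .

no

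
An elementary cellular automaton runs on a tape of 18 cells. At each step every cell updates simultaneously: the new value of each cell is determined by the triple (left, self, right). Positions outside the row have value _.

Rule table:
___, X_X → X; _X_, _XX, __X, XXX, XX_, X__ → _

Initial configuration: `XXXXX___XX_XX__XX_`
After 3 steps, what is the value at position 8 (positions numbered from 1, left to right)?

_

step 1: ______X___X_______
step 2: XXXXX___X___XXXXXX
step 3: ______X___X_______
position 8 holds _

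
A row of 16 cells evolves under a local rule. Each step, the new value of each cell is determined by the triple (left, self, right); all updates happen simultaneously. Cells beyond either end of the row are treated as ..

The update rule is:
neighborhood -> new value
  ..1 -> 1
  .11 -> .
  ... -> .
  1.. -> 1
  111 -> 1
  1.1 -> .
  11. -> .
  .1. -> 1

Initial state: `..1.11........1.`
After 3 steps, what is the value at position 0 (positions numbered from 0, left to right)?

step 1: .11...1......111
step 2: 1..1.111....1.1.
step 3: 1111..1.1..11.11
position 0 holds 1

1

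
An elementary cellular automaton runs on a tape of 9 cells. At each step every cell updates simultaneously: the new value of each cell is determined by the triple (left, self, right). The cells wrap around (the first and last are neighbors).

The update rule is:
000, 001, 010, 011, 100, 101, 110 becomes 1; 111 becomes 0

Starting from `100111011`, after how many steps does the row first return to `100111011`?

step 1: 111101110
step 2: 100111011

2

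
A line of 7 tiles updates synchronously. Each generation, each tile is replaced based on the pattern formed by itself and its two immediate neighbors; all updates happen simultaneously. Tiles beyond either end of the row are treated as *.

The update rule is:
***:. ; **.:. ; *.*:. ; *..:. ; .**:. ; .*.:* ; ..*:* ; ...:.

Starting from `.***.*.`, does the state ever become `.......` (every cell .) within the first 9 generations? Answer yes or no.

no

generation 1: .....*.
generation 2: ....**.
generation 3: ...*...
generation 4: ..**..*
generation 5: .*...*.
generation 6: .*..**.
generation 7: .*.*...
generation 8: .*.*..*
generation 9: .*.*.*.
generation 9 is .*.*.*., still not uniform .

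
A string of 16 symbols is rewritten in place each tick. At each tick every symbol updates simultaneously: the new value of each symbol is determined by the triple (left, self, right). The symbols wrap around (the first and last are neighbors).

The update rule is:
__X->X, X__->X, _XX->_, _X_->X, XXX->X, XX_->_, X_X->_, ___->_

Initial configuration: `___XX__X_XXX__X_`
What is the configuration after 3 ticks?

_XXX__X__X_XX___

__X__XXX__X_XXXX
XXXXX_X_XXX__XX_
_XXX__X__X_XX___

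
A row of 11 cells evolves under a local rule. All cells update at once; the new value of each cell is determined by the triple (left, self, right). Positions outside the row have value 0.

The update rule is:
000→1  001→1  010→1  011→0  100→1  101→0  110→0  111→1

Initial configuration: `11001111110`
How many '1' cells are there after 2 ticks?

tick 1: 00110111101
tick 2: 11000011001
count of 1: 5

5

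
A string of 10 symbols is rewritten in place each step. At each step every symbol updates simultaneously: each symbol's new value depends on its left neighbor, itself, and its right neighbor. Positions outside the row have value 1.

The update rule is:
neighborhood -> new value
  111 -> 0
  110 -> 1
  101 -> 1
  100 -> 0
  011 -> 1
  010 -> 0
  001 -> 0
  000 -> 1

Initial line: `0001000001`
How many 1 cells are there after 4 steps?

5

step 1: 0100011101
step 2: 1001010111
step 3: 1000101100
step 4: 1010011100
count of 1: 5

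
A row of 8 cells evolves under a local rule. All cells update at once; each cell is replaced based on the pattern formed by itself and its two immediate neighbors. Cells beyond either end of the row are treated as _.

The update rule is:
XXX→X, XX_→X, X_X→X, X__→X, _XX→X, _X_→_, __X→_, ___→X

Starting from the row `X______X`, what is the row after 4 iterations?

_XXXXXXX

_XXXXX__
_XXXXXXX
_XXXXXXX  (fixed point — unchanged through iteration 4)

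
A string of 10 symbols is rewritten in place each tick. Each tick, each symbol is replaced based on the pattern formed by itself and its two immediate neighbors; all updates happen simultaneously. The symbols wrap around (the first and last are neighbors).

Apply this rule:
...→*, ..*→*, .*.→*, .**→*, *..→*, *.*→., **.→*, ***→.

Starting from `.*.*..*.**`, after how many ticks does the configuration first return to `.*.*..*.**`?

tick 1: .*.****.**
tick 2: .*.*..*.**

2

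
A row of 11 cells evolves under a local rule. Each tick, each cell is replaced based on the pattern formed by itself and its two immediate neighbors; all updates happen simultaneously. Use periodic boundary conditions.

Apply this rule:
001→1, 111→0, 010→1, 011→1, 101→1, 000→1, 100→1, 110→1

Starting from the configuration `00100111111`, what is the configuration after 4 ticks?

00000111111

tick 1: 11111100001
tick 2: 00000111111
tick 3: 11111100001  (repeats tick 1; period 2)
tick 4: 00000111111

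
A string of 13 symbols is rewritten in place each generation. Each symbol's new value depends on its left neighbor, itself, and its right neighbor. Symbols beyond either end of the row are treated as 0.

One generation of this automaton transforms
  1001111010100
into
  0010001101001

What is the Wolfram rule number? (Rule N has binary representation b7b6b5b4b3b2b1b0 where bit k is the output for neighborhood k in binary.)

position 4: 111 → 0  (bit 7 = 0)
position 6: 110 → 1  (bit 6 = 1)
position 7: 101 → 1  (bit 5 = 1)
position 1: 100 → 0  (bit 4 = 0)
position 3: 011 → 0  (bit 3 = 0)
position 0: 010 → 0  (bit 2 = 0)
position 2: 001 → 1  (bit 1 = 1)
position 12: 000 → 1  (bit 0 = 1)
bits b7..b0 = 01100011 = 99

99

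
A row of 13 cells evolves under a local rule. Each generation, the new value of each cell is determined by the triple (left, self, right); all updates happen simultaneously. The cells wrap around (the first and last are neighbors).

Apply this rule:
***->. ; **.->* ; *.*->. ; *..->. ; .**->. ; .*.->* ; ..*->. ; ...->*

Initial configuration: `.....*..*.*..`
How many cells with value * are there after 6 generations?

6

****.*..*.*.*
...*.*..*.*..
**.*.*..*.*.*
.*.*.*..*.*..
.*.*.*..*.*.*
.*.*.*..*.*.*
count of *: 6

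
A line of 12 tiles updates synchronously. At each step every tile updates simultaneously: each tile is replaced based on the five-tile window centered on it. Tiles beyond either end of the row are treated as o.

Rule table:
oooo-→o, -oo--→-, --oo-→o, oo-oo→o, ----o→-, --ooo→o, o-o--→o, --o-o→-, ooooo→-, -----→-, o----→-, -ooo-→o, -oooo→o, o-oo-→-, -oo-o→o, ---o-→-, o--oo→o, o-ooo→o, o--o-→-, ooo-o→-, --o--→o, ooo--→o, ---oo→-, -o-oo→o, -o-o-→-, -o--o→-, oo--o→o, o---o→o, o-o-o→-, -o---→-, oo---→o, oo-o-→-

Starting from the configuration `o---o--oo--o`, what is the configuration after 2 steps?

ooo-o-oo-ooo
-o---o-oooo-

-o---o-oooo-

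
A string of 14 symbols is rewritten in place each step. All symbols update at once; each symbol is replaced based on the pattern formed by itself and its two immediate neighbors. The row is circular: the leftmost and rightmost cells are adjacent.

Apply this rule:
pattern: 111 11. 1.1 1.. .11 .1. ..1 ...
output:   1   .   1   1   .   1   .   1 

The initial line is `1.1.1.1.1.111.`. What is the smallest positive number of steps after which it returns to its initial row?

14

step 1: 1111111111.1.1
step 2: 111111111.111.
step 3: .1111111.1.1.1
step 4: 1.11111.111111
step 5: .1.111.1.11111
step 6: 111.1.111.111.
step 7: .1.111.1.1.1.1
step 8: 111.1.11111111
step 9: 11.111.1111111
step 10: 1.1.1.1.111111
step 11: .1111111.11111
step 12: 1.11111.1.111.
step 13: 11.111.111.1.1
step 14: 1.1.1.1.1.111.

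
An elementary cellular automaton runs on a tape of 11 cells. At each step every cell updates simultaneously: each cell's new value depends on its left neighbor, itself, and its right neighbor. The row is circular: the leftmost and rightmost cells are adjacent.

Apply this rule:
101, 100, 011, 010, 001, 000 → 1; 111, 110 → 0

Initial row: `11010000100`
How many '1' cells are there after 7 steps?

10

10111111111
01100000000
11011111111
00110000000
11101111111
00011000000
11110111111
count of 1: 10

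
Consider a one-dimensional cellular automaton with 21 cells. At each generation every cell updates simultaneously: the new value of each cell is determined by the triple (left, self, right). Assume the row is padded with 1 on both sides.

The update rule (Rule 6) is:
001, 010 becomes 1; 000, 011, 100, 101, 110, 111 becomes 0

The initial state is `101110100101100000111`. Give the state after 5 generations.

generation 1: 000000101100000001000
generation 2: 000001100000000011001
generation 3: 000010000000000100010
generation 4: 000110000000001100110
generation 5: 001000000000010001000

001000000000010001000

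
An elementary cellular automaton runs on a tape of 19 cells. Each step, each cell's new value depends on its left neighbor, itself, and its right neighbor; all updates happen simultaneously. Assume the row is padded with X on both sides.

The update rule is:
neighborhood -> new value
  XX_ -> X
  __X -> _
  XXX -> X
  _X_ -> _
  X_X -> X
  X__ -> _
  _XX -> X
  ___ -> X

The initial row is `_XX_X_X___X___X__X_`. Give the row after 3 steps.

XXXXX_XXX___X_XXXXX

XXXX_X__X___X_____X
XXXXX_____X___XXX_X
XXXXX_XXX___X_XXXXX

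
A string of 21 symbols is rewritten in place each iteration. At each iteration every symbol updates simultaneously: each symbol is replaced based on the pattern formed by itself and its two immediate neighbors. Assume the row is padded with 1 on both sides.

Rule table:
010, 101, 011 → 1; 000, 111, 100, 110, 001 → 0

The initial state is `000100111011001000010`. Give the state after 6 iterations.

000100100110001000011
000100100100001000010
000100100100001000011
000100100100001000010  (repeats iteration 2; period 2)
iteration 6: 000100100100001000010

000100100100001000010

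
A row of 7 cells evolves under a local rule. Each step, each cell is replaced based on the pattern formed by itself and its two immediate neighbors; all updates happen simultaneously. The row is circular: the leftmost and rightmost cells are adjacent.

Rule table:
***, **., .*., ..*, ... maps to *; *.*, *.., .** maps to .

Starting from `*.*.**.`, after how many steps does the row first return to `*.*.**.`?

step 1: *.*..*.
step 2: *.*.**.

2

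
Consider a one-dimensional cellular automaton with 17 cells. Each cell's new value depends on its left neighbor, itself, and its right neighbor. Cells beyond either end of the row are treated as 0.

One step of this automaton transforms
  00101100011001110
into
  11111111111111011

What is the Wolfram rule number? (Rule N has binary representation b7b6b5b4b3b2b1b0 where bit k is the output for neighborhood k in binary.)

127

position 14: 111 → 0  (bit 7 = 0)
position 5: 110 → 1  (bit 6 = 1)
position 3: 101 → 1  (bit 5 = 1)
position 6: 100 → 1  (bit 4 = 1)
position 4: 011 → 1  (bit 3 = 1)
position 2: 010 → 1  (bit 2 = 1)
position 1: 001 → 1  (bit 1 = 1)
position 0: 000 → 1  (bit 0 = 1)
bits b7..b0 = 01111111 = 127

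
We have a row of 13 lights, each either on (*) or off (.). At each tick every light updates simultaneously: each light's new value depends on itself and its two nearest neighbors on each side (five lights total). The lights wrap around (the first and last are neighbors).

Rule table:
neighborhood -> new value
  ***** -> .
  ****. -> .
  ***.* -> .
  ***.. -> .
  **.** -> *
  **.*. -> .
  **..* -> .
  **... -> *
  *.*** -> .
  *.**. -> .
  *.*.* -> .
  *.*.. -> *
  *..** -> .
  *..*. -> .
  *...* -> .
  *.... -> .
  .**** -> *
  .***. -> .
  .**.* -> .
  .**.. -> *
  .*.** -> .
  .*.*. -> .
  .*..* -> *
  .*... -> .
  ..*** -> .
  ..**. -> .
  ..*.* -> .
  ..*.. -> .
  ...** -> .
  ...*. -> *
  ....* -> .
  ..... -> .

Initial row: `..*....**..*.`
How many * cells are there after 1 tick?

2

.*......*....
count of *: 2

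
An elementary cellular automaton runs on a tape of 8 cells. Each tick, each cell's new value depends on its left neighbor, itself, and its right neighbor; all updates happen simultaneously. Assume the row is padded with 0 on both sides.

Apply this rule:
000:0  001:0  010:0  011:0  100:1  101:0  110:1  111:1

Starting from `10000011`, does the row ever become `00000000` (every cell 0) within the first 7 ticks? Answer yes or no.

no

01000001
00100000
00010000
00001000
00000100
00000010
00000001
tick 7 is 00000001, still not uniform 0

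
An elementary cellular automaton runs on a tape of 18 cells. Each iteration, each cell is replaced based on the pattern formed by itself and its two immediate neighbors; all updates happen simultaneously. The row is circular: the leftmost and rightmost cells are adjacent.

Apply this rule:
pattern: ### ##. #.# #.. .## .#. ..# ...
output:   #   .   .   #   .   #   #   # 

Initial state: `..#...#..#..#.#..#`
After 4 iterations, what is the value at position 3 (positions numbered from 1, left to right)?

#

#############.####
############...###
###########.###.##
##########...#...#
position 3 holds #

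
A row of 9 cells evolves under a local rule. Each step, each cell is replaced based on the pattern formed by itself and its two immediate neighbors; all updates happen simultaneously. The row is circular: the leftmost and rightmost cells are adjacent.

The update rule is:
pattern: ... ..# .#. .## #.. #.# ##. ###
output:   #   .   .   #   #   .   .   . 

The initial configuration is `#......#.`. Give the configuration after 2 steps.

.#....###

.#####...
.#....###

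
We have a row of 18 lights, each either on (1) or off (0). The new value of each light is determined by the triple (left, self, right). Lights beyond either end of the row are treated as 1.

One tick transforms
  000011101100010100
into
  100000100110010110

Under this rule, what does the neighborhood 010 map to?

1

At position 13 the neighborhood is 010; the next row has 1 there.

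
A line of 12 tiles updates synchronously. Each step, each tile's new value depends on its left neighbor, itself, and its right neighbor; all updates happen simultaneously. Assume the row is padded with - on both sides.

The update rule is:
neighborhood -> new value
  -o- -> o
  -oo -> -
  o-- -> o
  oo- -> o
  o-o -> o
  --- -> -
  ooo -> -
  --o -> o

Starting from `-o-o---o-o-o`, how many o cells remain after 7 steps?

6

ooooo-oooooo
----oo-----o
---o-oo---oo
--ooo-oo-o-o
-o--oo-ooooo
oooo-oo----o
---oo-oo--oo
count of o: 6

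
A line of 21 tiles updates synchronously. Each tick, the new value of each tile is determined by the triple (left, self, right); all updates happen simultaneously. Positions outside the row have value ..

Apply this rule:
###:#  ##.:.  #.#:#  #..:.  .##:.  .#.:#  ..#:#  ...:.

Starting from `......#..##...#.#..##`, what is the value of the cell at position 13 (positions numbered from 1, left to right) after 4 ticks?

#

.....##.#....####.#..
....#..##...#.##.##..
...##.#....###..#....
..#..##...#.#..##....
position 13 holds #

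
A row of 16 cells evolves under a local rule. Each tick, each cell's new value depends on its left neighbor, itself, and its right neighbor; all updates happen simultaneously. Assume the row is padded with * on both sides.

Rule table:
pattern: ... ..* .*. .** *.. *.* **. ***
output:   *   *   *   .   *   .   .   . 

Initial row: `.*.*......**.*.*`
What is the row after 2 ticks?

tick 1: .*.*******...*..
tick 2: .*........******

.*........******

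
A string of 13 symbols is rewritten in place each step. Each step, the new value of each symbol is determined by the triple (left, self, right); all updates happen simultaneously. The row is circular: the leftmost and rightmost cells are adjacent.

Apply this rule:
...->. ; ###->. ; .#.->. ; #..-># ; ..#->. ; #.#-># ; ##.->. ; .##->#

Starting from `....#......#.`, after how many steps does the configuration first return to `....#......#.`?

13

.....#......#
#.....#......
.#.....#.....
..#.....#....
...#.....#...
....#.....#..
.....#.....#.
......#.....#
#......#.....
.#......#....
..#......#...
...#......#..
....#......#.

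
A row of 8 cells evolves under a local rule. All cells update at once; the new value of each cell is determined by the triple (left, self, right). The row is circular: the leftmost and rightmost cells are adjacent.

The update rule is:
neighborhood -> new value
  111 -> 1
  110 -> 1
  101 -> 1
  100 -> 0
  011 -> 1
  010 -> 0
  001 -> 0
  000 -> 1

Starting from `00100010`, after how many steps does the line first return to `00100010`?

2

step 1: 10001000
step 2: 00100010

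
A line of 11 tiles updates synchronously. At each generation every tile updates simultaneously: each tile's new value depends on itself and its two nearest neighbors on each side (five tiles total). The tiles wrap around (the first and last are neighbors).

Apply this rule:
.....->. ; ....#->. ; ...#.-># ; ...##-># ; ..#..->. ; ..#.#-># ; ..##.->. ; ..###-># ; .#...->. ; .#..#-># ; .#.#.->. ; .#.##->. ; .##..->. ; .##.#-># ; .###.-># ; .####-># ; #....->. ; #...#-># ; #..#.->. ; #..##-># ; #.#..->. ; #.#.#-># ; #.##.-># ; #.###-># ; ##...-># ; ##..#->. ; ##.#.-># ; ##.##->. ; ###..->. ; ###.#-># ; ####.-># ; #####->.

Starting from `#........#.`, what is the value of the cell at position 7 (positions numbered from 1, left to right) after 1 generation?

........##.
position 7 holds .

.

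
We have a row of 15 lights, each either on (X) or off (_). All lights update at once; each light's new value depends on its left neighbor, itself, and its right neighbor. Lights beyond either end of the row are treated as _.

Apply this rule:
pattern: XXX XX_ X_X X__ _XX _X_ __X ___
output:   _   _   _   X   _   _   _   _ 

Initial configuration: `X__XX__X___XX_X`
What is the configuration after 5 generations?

_____X___X__X__

_X___X__X______
__X___X__X_____
___X___X__X____
____X___X__X___
_____X___X__X__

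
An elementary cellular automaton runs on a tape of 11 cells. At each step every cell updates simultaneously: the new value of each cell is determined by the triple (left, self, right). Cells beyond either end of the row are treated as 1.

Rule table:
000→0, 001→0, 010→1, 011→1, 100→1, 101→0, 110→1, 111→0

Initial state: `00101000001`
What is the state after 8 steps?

step 1: 10101100001
step 2: 10101110001
step 3: 10101011001
step 4: 10101011101
step 5: 10101010101
step 6: 10101010101  (fixed point — unchanged through step 8)

10101010101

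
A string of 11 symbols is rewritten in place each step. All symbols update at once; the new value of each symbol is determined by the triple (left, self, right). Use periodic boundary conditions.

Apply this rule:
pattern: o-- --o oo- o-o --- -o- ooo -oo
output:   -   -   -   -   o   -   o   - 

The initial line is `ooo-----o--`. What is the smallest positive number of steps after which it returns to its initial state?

-o--ooo----
-----o--ooo
-ooo-----o-
--o--ooo---
o-----o--oo
--ooo-----o
---o--ooo--
oo-----o--o
o--ooo-----
----o--ooo-
ooo-----o--

11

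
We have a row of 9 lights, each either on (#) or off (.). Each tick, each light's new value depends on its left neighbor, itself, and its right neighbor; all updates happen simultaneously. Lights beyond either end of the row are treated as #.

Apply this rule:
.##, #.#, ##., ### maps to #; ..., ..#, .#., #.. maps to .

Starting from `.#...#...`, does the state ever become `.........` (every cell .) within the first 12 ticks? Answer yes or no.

#........
#........  (fixed point — unchanged through tick 12)
tick 12 is #........, still not uniform .

no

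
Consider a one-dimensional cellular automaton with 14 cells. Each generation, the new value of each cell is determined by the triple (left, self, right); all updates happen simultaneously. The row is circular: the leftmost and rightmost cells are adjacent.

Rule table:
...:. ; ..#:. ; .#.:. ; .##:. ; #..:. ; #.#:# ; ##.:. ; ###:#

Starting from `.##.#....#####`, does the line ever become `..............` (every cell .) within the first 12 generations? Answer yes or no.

#..#......###.
...........#.#
............#.
..............
all cells are . at generation 4

yes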